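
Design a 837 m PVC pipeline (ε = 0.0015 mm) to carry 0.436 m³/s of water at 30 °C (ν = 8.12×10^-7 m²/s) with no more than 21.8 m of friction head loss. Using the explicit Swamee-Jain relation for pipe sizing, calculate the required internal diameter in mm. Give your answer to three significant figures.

Swamee-Jain (Type III): D = 0.66·[ε^1.25·(LQ²/(gh_f))^4.75 + ν·Q^9.4·(L/(gh_f))^5.2]^0.04
LQ²/(gh_f) = 0.7440; L/(gh_f) = 3.914
Term 1 = ε^1.25·(…)^4.75 = 1.29×10^-8; Term 2 = ν·Q^9.4·(…)^5.2 = 4.00×10^-7
D = 0.66·(1.29×10^-8 + 4.00×10^-7)^0.04 = 0.3666 m = 367 mm
Check: V = 4.13 m/s, Re = 1.86×10^6, f = 0.01063, h_f = 21.1 m ≈ 21.8 m ✓

D ≈ 367 mm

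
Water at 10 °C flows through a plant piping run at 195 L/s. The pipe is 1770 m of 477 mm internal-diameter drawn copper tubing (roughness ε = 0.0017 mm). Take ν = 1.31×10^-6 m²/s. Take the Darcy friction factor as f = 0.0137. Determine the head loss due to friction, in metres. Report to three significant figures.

h_f ≈ 3.09 m

V = 4Q/(πD²) = 4·0.195/(π·0.477²) = 1.091 m/s
h_f = f(L/D)V²/(2g) = 0.01370·(1770/0.477)·1.091²/(2·9.81) = 3.085 m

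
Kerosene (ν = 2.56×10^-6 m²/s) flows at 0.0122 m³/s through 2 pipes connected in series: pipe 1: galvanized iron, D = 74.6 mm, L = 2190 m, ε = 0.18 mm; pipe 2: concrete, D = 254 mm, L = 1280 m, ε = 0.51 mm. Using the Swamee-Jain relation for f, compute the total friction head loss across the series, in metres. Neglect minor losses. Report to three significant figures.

Pipe 1: V = 2.791 m/s, Re = 8.13×10^4, ε/D = 0.00241, f = 0.02670, h_1 = f(L/D)V²/2g = 311.2 m
Pipe 2: V = 0.2408 m/s, Re = 2.39×10^4, ε/D = 0.00201, f = 0.02931, h_2 = f(L/D)V²/2g = 0.4365 m
Series → Q common, losses add: H = Σh = 311.6 m

H ≈ 312 m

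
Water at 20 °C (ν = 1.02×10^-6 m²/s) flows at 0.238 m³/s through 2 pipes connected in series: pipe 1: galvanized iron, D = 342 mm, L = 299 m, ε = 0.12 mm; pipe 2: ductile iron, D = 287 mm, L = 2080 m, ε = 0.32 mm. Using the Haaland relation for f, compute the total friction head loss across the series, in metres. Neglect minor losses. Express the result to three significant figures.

Pipe 1: V = 2.591 m/s, Re = 8.69×10^5, ε/D = 3.51×10^-4, f = 0.01613, h_1 = f(L/D)V²/2g = 4.823 m
Pipe 2: V = 3.679 m/s, Re = 1.04×10^6, ε/D = 0.00111, f = 0.02044, h_2 = f(L/D)V²/2g = 102.2 m
Series → Q common, losses add: H = Σh = 107.0 m

H ≈ 107 m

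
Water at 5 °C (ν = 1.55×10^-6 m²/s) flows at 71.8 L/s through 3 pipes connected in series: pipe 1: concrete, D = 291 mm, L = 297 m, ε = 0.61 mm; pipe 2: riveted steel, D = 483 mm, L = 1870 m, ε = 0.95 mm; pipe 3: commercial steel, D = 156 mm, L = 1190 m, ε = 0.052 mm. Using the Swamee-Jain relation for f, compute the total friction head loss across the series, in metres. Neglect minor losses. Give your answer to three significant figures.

H ≈ 95.3 m

Pipe 1: V = 1.080 m/s, Re = 2.03×10^5, ε/D = 0.00210, f = 0.02474, h_1 = f(L/D)V²/2g = 1.500 m
Pipe 2: V = 0.3919 m/s, Re = 1.22×10^5, ε/D = 0.00197, f = 0.02495, h_2 = f(L/D)V²/2g = 0.7560 m
Pipe 3: V = 3.757 m/s, Re = 3.78×10^5, ε/D = 3.33×10^-4, f = 0.01696, h_3 = f(L/D)V²/2g = 93.08 m
Series → Q common, losses add: H = Σh = 95.33 m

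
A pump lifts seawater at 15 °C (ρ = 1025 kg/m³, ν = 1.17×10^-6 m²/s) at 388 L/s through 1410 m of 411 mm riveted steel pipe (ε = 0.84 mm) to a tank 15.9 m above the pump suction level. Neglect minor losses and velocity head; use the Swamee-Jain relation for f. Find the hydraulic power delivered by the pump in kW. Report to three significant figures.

P_hyd ≈ 201 kW

V = 4Q/(πD²) = 2.925 m/s; Re = 1.03×10^6; ε/D = 0.00204; f = 0.02381
h_f = f(L/D)V²/2g = 35.60 m
Total head H = z + h_f = 15.9 + 35.60 = 51.50 m
P_hyd = ρgQH = 1025·9.81·0.388·51.50 = 200.9 kW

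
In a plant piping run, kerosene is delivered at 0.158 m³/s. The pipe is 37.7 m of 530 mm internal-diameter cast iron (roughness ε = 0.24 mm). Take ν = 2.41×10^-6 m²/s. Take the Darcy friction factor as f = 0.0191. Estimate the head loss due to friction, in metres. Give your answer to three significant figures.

h_f ≈ 0.0355 m

V = 4Q/(πD²) = 4·0.158/(π·0.530²) = 0.7162 m/s
h_f = f(L/D)V²/(2g) = 0.01910·(37.7/0.530)·0.7162²/(2·9.81) = 0.03552 m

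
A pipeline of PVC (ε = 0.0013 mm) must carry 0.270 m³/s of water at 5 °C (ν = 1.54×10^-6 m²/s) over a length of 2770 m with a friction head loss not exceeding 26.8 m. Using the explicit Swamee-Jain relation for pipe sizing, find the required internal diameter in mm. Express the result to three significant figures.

Swamee-Jain (Type III): D = 0.66·[ε^1.25·(LQ²/(gh_f))^4.75 + ν·Q^9.4·(L/(gh_f))^5.2]^0.04
LQ²/(gh_f) = 0.7681; L/(gh_f) = 10.54
Term 1 = ε^1.25·(…)^4.75 = 1.25×10^-8; Term 2 = ν·Q^9.4·(…)^5.2 = 1.45×10^-6
D = 0.66·(1.25×10^-8 + 1.45×10^-6)^0.04 = 0.3856 m = 386 mm
Check: V = 2.31 m/s, Re = 5.79×10^5, f = 0.01281, h_f = 25.1 m ≈ 26.8 m ✓

D ≈ 386 mm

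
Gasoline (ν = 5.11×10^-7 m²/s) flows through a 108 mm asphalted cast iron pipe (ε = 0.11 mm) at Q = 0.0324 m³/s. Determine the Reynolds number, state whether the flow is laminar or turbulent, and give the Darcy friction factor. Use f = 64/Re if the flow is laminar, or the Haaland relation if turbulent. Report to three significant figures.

V = 4Q/(πD²) = 3.537 m/s
Re = VD/ν = 3.537·0.108/5.11×10^-7 = 7.47×10^5
Re > 4000 → turbulent; ε/D = 0.00102
Haaland: f = 0.02011

Re ≈ 7.47×10^5; turbulent; f ≈ 0.0201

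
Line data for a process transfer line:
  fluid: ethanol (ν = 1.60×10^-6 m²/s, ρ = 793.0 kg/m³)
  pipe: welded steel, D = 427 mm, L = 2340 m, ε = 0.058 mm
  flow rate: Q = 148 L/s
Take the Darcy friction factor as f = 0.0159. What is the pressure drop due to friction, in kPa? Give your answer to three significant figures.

V = 4Q/(πD²) = 4·0.148/(π·0.427²) = 1.034 m/s
h_f = f(L/D)V²/(2g) = 0.01590·(2340/0.427)·1.034²/(2·9.81) = 4.744 m
Δp = ρg·h_f = 793.0·9.81·4.744 = 36.90 kPa

Δp ≈ 36.9 kPa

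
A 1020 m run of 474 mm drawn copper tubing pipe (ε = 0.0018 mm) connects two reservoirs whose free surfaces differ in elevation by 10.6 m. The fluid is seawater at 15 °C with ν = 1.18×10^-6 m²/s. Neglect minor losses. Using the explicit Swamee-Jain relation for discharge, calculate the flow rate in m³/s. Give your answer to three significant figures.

Q ≈ 0.513 m³/s

Swamee-Jain (Type II): Q = -0.965·√(gD⁵h_f/L)·ln[ε/(3.7D) + √(3.17ν²L/(gD³h_f))]
√(gD⁵h_f/L) = √(9.81·0.474⁵·10.6/1020) = 0.04939
ε/(3.7D) = 1.03×10^-6; √(3.17ν²L/(gD³h_f)) = 2.02×10^-5
Q = -0.965·0.04939·ln(2.119×10^-5) = 0.5129 m³/s
Check: V = 2.91 m/s, Re = 1.17×10^6, f = 0.01142, h_f = 10.6 m ≈ 10.6 m ✓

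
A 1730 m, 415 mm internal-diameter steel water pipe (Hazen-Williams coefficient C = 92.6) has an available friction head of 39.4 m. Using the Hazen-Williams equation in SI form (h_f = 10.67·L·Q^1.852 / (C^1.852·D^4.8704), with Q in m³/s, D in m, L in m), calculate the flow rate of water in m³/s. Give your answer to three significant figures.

Rearranging: Q = [h_f·C^1.852·D^4.8704 / (10.67·L)]^(1/1.852)
Q = [39.4·92.6^1.852·0.415^4.8704 / (10.67·1730)]^0.540 = 0.3312 m³/s

Q ≈ 0.331 m³/s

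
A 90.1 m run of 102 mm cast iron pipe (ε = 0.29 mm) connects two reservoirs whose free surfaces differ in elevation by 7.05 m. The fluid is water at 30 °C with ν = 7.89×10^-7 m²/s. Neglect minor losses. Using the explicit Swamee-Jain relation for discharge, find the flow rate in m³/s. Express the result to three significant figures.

Swamee-Jain (Type II): Q = -0.965·√(gD⁵h_f/L)·ln[ε/(3.7D) + √(3.17ν²L/(gD³h_f))]
√(gD⁵h_f/L) = √(9.81·0.102⁵·7.05/90.1) = 0.002911
ε/(3.7D) = 7.68×10^-4; √(3.17ν²L/(gD³h_f)) = 4.92×10^-5
Q = -0.965·0.002911·ln(8.176×10^-4) = 0.01997 m³/s
Check: V = 2.44 m/s, Re = 3.16×10^5, f = 0.02636, h_f = 7.09 m ≈ 7.05 m ✓

Q ≈ 0.0200 m³/s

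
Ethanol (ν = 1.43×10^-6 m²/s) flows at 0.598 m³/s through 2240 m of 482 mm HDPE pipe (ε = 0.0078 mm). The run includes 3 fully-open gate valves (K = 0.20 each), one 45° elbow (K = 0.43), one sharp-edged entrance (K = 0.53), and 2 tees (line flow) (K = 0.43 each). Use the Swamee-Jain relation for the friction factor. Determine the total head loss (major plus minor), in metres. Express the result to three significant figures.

H_L ≈ 31.4 m

V = 4Q/(πD²) = 3.277 m/s; V²/2g = 0.5474 m
Re = 1.10×10^6, ε/D = 1.62×10^-5 → f = 0.01183 (Swamee-Jain)
Major: h_f = f(L/D)·V²/2g = 0.01183·4647·0.5474 = 30.09 m
Minor: ΣK = 2.42; h_m = ΣK·V²/2g = 1.325 m
Total H_L = 30.09 + 1.325 = 31.42 m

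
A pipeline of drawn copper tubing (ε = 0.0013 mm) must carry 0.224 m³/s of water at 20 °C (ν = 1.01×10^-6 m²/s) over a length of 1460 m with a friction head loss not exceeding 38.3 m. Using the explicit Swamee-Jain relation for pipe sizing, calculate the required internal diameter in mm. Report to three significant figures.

Swamee-Jain (Type III): D = 0.66·[ε^1.25·(LQ²/(gh_f))^4.75 + ν·Q^9.4·(L/(gh_f))^5.2]^0.04
LQ²/(gh_f) = 0.1950; L/(gh_f) = 3.886
Term 1 = ε^1.25·(…)^4.75 = 1.86×10^-11; Term 2 = ν·Q^9.4·(…)^5.2 = 9.16×10^-10
D = 0.66·(1.86×10^-11 + 9.16×10^-10)^0.04 = 0.2873 m = 287 mm
Check: V = 3.45 m/s, Re = 9.83×10^5, f = 0.01175, h_f = 36.3 m ≈ 38.3 m ✓

D ≈ 287 mm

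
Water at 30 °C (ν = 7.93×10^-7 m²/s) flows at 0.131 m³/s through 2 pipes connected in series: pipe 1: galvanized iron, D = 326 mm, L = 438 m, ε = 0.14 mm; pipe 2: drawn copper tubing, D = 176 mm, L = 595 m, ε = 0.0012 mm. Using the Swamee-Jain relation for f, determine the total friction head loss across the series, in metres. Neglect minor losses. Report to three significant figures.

Pipe 1: V = 1.569 m/s, Re = 6.45×10^5, ε/D = 4.29×10^-4, f = 0.01710, h_1 = f(L/D)V²/2g = 2.884 m
Pipe 2: V = 5.385 m/s, Re = 1.20×10^6, ε/D = 6.82×10^-6, f = 0.01146, h_2 = f(L/D)V²/2g = 57.23 m
Series → Q common, losses add: H = Σh = 60.12 m

H ≈ 60.1 m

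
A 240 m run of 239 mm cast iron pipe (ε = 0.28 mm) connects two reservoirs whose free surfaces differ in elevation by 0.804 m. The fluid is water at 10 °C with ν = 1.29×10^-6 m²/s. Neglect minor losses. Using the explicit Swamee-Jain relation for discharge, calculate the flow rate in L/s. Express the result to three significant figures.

Swamee-Jain (Type II): Q = -0.965·√(gD⁵h_f/L)·ln[ε/(3.7D) + √(3.17ν²L/(gD³h_f))]
√(gD⁵h_f/L) = √(9.81·0.239⁵·0.804/240) = 0.005062
ε/(3.7D) = 3.17×10^-4; √(3.17ν²L/(gD³h_f)) = 1.08×10^-4
Q = -0.965·0.005062·ln(4.251×10^-4) = 0.03792 m³/s
Check: V = 0.845 m/s, Re = 1.57×10^5, f = 0.02216, h_f = 0.811 m ≈ 0.804 m ✓

Q ≈ 37.9 L/s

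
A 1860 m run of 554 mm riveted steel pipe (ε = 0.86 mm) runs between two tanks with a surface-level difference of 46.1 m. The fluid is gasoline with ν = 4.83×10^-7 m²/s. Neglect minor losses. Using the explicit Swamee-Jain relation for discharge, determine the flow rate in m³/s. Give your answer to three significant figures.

Swamee-Jain (Type II): Q = -0.965·√(gD⁵h_f/L)·ln[ε/(3.7D) + √(3.17ν²L/(gD³h_f))]
√(gD⁵h_f/L) = √(9.81·0.554⁵·46.1/1860) = 0.1126
ε/(3.7D) = 4.20×10^-4; √(3.17ν²L/(gD³h_f)) = 4.23×10^-6
Q = -0.965·0.1126·ln(4.238×10^-4) = 0.8442 m³/s
Check: V = 3.50 m/s, Re = 4.02×10^6, f = 0.02201, h_f = 46.2 m ≈ 46.1 m ✓

Q ≈ 0.844 m³/s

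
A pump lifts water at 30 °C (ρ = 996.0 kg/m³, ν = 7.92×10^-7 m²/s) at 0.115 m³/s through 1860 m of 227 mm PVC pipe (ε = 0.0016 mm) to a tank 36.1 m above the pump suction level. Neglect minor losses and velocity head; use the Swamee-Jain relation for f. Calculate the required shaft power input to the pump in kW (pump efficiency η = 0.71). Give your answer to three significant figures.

P_shaft ≈ 122 kW

V = 4Q/(πD²) = 2.842 m/s; Re = 8.14×10^5; ε/D = 7.05×10^-6; f = 0.01217
h_f = f(L/D)V²/2g = 41.05 m
Total head H = z + h_f = 36.1 + 41.05 = 77.15 m
P_hyd = ρgQH = 996.0·9.81·0.115·77.15 = 86.69 kW
P_shaft = P_hyd/η = 86.69/0.71 = 122.1 kW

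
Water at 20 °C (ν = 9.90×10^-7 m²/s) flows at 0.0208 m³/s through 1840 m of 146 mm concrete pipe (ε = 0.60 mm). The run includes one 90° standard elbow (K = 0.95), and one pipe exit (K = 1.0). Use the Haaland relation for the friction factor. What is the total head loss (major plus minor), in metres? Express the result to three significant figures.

H_L ≈ 29.1 m

V = 4Q/(πD²) = 1.242 m/s; V²/2g = 0.07867 m
Re = 1.83×10^5, ε/D = 0.00411 → f = 0.02923 (Haaland)
Major: h_f = f(L/D)·V²/2g = 0.02923·12603·0.07867 = 28.98 m
Minor: ΣK = 1.95; h_m = ΣK·V²/2g = 0.1534 m
Total H_L = 28.98 + 0.1534 = 29.14 m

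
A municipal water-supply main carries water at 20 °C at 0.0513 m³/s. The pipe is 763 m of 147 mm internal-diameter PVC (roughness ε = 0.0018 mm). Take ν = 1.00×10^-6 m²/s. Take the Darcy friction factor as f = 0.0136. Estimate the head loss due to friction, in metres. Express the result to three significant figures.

V = 4Q/(πD²) = 4·0.0513/(π·0.147²) = 3.023 m/s
h_f = f(L/D)V²/(2g) = 0.01360·(763/0.147)·3.023²/(2·9.81) = 32.87 m

h_f ≈ 32.9 m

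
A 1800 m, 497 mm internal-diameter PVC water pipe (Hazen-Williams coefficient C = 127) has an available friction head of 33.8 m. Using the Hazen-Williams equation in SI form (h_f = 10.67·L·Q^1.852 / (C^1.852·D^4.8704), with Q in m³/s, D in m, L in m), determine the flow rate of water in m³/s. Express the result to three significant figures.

Q ≈ 0.658 m³/s

Rearranging: Q = [h_f·C^1.852·D^4.8704 / (10.67·L)]^(1/1.852)
Q = [33.8·127^1.852·0.497^4.8704 / (10.67·1800)]^0.540 = 0.6576 m³/s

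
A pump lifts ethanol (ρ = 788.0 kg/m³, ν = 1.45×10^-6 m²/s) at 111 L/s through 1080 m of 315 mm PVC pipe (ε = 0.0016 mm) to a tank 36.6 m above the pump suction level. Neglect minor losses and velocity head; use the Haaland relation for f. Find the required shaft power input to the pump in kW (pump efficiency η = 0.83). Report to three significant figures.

V = 4Q/(πD²) = 1.424 m/s; Re = 3.09×10^5; ε/D = 5.08×10^-6; f = 0.01430
h_f = f(L/D)V²/2g = 5.070 m
Total head H = z + h_f = 36.6 + 5.070 = 41.67 m
P_hyd = ρgQH = 788.0·9.81·0.111·41.67 = 35.76 kW
P_shaft = P_hyd/η = 35.76/0.83 = 43.08 kW

P_shaft ≈ 43.1 kW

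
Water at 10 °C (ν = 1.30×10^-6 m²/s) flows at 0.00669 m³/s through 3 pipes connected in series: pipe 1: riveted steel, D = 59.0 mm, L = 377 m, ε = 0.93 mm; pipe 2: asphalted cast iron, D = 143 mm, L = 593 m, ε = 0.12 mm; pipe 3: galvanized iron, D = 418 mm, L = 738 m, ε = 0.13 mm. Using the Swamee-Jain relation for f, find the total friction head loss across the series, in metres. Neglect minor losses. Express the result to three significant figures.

Pipe 1: V = 2.447 m/s, Re = 1.11×10^5, ε/D = 0.0158, f = 0.04511, h_1 = f(L/D)V²/2g = 87.98 m
Pipe 2: V = 0.4165 m/s, Re = 4.58×10^4, ε/D = 8.39×10^-4, f = 0.02401, h_2 = f(L/D)V²/2g = 0.8805 m
Pipe 3: V = 0.04875 m/s, Re = 1.57×10^4, ε/D = 3.11×10^-4, f = 0.02814, h_3 = f(L/D)V²/2g = 0.006019 m
Series → Q common, losses add: H = Σh = 88.86 m

H ≈ 88.9 m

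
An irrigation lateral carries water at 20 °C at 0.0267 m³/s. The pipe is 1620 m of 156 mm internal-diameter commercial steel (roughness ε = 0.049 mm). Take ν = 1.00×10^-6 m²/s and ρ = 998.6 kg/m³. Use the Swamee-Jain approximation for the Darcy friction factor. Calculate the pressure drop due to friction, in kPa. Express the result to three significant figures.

V = 4Q/(πD²) = 4·0.0267/(π·0.156²) = 1.397 m/s
Re = VD/ν = 1.397·0.156/1.00×10^-6 = 2.18×10^5 → turbulent
ε/D = 0.049/156 = 3.14×10^-4
Swamee-Jain: f = 0.01771
h_f = f(L/D)V²/(2g) = 0.01771·(1620/0.156)·1.397²/(2·9.81) = 18.29 m
Δp = ρg·h_f = 998.6·9.81·18.29 = 179.2 kPa

Δp ≈ 179 kPa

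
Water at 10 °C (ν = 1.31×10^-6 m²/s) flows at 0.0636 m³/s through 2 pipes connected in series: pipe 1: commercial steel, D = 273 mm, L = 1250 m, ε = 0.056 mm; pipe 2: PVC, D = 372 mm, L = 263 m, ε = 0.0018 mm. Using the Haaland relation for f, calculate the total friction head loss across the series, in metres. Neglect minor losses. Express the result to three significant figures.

Pipe 1: V = 1.087 m/s, Re = 2.26×10^5, ε/D = 2.05×10^-4, f = 0.01664, h_1 = f(L/D)V²/2g = 4.584 m
Pipe 2: V = 0.5852 m/s, Re = 1.66×10^5, ε/D = 4.84×10^-6, f = 0.01610, h_2 = f(L/D)V²/2g = 0.1986 m
Series → Q common, losses add: H = Σh = 4.783 m

H ≈ 4.78 m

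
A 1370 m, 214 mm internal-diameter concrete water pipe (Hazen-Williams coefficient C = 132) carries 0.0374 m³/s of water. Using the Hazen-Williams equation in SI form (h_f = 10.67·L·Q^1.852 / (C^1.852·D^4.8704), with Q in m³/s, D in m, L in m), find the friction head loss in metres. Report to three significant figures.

h_f ≈ 7.17 m

h_f = 10.67·1370·0.0374^1.852 / (132^1.852·0.214^4.8704) = 7.173 m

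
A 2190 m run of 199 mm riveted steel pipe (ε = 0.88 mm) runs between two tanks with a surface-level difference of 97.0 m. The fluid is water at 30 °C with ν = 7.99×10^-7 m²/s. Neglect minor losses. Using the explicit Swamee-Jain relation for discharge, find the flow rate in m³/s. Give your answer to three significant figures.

Swamee-Jain (Type II): Q = -0.965·√(gD⁵h_f/L)·ln[ε/(3.7D) + √(3.17ν²L/(gD³h_f))]
√(gD⁵h_f/L) = √(9.81·0.199⁵·97.0/2190) = 0.01164
ε/(3.7D) = 0.00120; √(3.17ν²L/(gD³h_f)) = 2.43×10^-5
Q = -0.965·0.01164·ln(0.001219) = 0.07539 m³/s
Check: V = 2.42 m/s, Re = 6.04×10^5, f = 0.02953, h_f = 97.3 m ≈ 97.0 m ✓

Q ≈ 0.0754 m³/s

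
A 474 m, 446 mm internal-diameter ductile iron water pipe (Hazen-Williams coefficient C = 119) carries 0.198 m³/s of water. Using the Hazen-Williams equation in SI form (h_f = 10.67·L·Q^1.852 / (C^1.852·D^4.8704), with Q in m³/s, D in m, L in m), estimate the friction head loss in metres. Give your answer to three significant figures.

h_f = 10.67·474·0.198^1.852 / (119^1.852·0.446^4.8704) = 1.842 m

h_f ≈ 1.84 m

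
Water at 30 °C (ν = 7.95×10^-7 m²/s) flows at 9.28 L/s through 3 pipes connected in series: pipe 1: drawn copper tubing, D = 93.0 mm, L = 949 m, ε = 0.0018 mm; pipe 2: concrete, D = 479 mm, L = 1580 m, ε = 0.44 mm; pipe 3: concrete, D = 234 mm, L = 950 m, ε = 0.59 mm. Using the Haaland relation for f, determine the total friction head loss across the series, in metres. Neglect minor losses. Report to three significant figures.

Pipe 1: V = 1.366 m/s, Re = 1.60×10^5, ε/D = 1.94×10^-5, f = 0.01630, h_1 = f(L/D)V²/2g = 15.82 m
Pipe 2: V = 0.05150 m/s, Re = 3.10×10^4, ε/D = 9.19×10^-4, f = 0.02531, h_2 = f(L/D)V²/2g = 0.01128 m
Pipe 3: V = 0.2158 m/s, Re = 6.35×10^4, ε/D = 0.00252, f = 0.02697, h_3 = f(L/D)V²/2g = 0.2599 m
Series → Q common, losses add: H = Σh = 16.10 m

H ≈ 16.1 m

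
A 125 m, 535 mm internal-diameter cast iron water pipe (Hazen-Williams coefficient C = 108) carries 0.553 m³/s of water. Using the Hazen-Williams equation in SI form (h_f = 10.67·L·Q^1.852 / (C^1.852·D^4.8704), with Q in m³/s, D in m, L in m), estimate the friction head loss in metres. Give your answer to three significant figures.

h_f = 10.67·125·0.553^1.852 / (108^1.852·0.535^4.8704) = 1.606 m

h_f ≈ 1.61 m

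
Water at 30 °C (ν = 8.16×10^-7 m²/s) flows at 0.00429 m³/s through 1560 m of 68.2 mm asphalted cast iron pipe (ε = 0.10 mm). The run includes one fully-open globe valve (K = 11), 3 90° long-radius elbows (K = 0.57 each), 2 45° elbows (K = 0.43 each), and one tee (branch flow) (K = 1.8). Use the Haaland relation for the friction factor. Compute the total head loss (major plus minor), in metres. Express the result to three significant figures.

H_L ≈ 38.9 m

V = 4Q/(πD²) = 1.174 m/s; V²/2g = 0.07029 m
Re = 9.82×10^4, ε/D = 0.00147 → f = 0.02350 (Haaland)
Major: h_f = f(L/D)·V²/2g = 0.02350·22874·0.07029 = 37.79 m
Minor: ΣK = 15.4; h_m = ΣK·V²/2g = 1.080 m
Total H_L = 37.79 + 1.080 = 38.87 m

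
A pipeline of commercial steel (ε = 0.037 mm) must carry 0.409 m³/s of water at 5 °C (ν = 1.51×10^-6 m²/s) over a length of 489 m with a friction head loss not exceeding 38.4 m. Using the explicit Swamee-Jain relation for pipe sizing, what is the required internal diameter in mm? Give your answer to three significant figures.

Swamee-Jain (Type III): D = 0.66·[ε^1.25·(LQ²/(gh_f))^4.75 + ν·Q^9.4·(L/(gh_f))^5.2]^0.04
LQ²/(gh_f) = 0.2171; L/(gh_f) = 1.298
Term 1 = ε^1.25·(…)^4.75 = 2.04×10^-9; Term 2 = ν·Q^9.4·(…)^5.2 = 1.31×10^-9
D = 0.66·(2.04×10^-9 + 1.31×10^-9)^0.04 = 0.3024 m = 302 mm
Check: V = 5.70 m/s, Re = 1.14×10^6, f = 0.01369, h_f = 36.6 m ≈ 38.4 m ✓

D ≈ 302 mm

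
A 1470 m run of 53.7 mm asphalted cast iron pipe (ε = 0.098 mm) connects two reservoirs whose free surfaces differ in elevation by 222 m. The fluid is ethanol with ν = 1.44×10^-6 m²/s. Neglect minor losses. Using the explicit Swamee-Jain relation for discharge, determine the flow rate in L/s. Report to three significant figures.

Swamee-Jain (Type II): Q = -0.965·√(gD⁵h_f/L)·ln[ε/(3.7D) + √(3.17ν²L/(gD³h_f))]
√(gD⁵h_f/L) = √(9.81·0.0537⁵·222/1470) = 8.134×10^-4
ε/(3.7D) = 4.93×10^-4; √(3.17ν²L/(gD³h_f)) = 1.69×10^-4
Q = -0.965·8.134×10^-4·ln(6.625×10^-4) = 0.005745 m³/s
Check: V = 2.54 m/s, Re = 9.46×10^4, f = 0.02496, h_f = 224 m ≈ 222 m ✓

Q ≈ 5.75 L/s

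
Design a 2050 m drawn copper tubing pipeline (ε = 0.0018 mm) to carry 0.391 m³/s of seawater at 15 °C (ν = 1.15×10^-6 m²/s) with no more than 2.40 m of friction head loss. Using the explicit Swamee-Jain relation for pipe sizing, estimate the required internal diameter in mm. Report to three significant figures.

D ≈ 680 mm

Swamee-Jain (Type III): D = 0.66·[ε^1.25·(LQ²/(gh_f))^4.75 + ν·Q^9.4·(L/(gh_f))^5.2]^0.04
LQ²/(gh_f) = 13.31; L/(gh_f) = 87.07
Term 1 = ε^1.25·(…)^4.75 = 0.0144; Term 2 = ν·Q^9.4·(…)^5.2 = 2.06
D = 0.66·(0.0144 + 2.06)^0.04 = 0.6796 m = 680 mm
Check: V = 1.08 m/s, Re = 6.37×10^5, f = 0.01259, h_f = 2.25 m ≈ 2.40 m ✓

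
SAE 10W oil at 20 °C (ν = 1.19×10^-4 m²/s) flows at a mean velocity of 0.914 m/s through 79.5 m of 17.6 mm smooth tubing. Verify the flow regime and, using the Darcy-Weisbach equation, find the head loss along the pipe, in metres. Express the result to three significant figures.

h_f ≈ 91.1 m

Re = VD/ν = 0.914·0.01760/1.19×10^-4 = 135 → laminar (Re < 2300)
f = 64/Re = 0.4734
h_f = f(L/D)V²/(2g) = 0.4734·(79.5/0.01760)·0.914²/(2·9.81) = 91.06 m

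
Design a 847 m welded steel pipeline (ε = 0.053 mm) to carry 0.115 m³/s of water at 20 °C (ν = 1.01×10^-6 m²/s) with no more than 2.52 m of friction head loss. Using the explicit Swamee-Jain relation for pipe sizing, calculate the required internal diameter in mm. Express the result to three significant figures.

D ≈ 359 mm

Swamee-Jain (Type III): D = 0.66·[ε^1.25·(LQ²/(gh_f))^4.75 + ν·Q^9.4·(L/(gh_f))^5.2]^0.04
LQ²/(gh_f) = 0.4531; L/(gh_f) = 34.26
Term 1 = ε^1.25·(…)^4.75 = 1.05×10^-7; Term 2 = ν·Q^9.4·(…)^5.2 = 1.43×10^-7
D = 0.66·(1.05×10^-7 + 1.43×10^-7)^0.04 = 0.3592 m = 359 mm
Check: V = 1.13 m/s, Re = 4.04×10^5, f = 0.01533, h_f = 2.37 m ≈ 2.52 m ✓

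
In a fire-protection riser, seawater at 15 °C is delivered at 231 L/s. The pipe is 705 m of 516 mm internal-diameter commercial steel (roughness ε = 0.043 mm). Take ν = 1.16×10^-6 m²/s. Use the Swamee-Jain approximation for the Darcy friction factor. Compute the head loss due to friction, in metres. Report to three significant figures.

V = 4Q/(πD²) = 4·0.231/(π·0.516²) = 1.105 m/s
Re = VD/ν = 1.105·0.516/1.16×10^-6 = 4.91×10^5 → turbulent
ε/D = 0.043/516 = 8.33×10^-5
Swamee-Jain: f = 0.01430
h_f = f(L/D)V²/(2g) = 0.01430·(705/0.516)·1.105²/(2·9.81) = 1.215 m

h_f ≈ 1.21 m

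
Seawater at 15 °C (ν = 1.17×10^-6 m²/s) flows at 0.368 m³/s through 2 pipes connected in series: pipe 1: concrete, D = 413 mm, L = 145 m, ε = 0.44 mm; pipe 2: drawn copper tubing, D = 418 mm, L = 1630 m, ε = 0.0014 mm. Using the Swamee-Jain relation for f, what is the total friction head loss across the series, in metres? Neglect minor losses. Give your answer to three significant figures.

H ≈ 19.6 m

Pipe 1: V = 2.747 m/s, Re = 9.70×10^5, ε/D = 0.00107, f = 0.02033, h_1 = f(L/D)V²/2g = 2.745 m
Pipe 2: V = 2.682 m/s, Re = 9.58×10^5, ε/D = 3.35×10^-6, f = 0.01177, h_2 = f(L/D)V²/2g = 16.83 m
Series → Q common, losses add: H = Σh = 19.57 m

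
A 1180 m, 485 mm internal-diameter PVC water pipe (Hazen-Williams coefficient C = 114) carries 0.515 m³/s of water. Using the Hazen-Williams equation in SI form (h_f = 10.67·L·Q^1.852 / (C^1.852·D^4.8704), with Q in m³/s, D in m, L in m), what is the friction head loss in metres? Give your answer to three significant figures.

h_f = 10.67·1180·0.515^1.852 / (114^1.852·0.485^4.8704) = 19.39 m

h_f ≈ 19.4 m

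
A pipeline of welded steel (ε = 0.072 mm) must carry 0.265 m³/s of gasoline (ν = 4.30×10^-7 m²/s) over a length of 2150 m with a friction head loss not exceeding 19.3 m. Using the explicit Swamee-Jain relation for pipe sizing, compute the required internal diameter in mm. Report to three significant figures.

Swamee-Jain (Type III): D = 0.66·[ε^1.25·(LQ²/(gh_f))^4.75 + ν·Q^9.4·(L/(gh_f))^5.2]^0.04
LQ²/(gh_f) = 0.7975; L/(gh_f) = 11.36
Term 1 = ε^1.25·(…)^4.75 = 2.26×10^-6; Term 2 = ν·Q^9.4·(…)^5.2 = 5.00×10^-7
D = 0.66·(2.26×10^-6 + 5.00×10^-7)^0.04 = 0.3956 m = 396 mm
Check: V = 2.16 m/s, Re = 1.98×10^6, f = 0.01410, h_f = 18.2 m ≈ 19.3 m ✓

D ≈ 396 mm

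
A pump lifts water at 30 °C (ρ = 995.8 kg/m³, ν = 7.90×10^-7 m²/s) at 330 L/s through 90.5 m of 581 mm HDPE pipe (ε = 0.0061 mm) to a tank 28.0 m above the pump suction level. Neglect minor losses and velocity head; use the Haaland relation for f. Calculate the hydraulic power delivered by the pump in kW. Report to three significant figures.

V = 4Q/(πD²) = 1.245 m/s; Re = 9.15×10^5; ε/D = 1.05×10^-5; f = 0.01194
h_f = f(L/D)V²/2g = 0.1469 m
Total head H = z + h_f = 28.0 + 0.1469 = 28.15 m
P_hyd = ρgQH = 995.8·9.81·0.330·28.15 = 90.74 kW

P_hyd ≈ 90.7 kW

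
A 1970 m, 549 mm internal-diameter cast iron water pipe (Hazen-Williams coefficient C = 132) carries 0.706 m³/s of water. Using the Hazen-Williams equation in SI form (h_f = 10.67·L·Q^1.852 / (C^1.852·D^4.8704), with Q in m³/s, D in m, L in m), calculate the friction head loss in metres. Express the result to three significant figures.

h_f ≈ 24.2 m

h_f = 10.67·1970·0.706^1.852 / (132^1.852·0.549^4.8704) = 24.19 m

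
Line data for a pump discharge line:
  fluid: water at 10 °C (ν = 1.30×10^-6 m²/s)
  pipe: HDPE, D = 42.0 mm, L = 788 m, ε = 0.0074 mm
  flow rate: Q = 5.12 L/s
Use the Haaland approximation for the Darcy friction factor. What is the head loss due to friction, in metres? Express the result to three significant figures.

h_f ≈ 236 m

V = 4Q/(πD²) = 4·0.00512/(π·0.0420²) = 3.696 m/s
Re = VD/ν = 3.696·0.0420/1.30×10^-6 = 1.19×10^5 → turbulent
ε/D = 0.0074/42.0 = 1.76×10^-4
Haaland: f = 0.01807
h_f = f(L/D)V²/(2g) = 0.01807·(788/0.0420)·3.696²/(2·9.81) = 236.0 m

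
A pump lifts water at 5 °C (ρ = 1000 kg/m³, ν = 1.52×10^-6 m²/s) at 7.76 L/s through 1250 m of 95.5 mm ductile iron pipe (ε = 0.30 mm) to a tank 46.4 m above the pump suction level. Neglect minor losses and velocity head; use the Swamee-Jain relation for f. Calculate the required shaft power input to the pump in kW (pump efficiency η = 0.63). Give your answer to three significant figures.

P_shaft ≈ 8.31 kW

V = 4Q/(πD²) = 1.083 m/s; Re = 6.81×10^4; ε/D = 0.00314; f = 0.02860
h_f = f(L/D)V²/2g = 22.40 m
Total head H = z + h_f = 46.4 + 22.40 = 68.80 m
P_hyd = ρgQH = 1000·9.81·0.00776·68.80 = 5.237 kW
P_shaft = P_hyd/η = 5.237/0.63 = 8.313 kW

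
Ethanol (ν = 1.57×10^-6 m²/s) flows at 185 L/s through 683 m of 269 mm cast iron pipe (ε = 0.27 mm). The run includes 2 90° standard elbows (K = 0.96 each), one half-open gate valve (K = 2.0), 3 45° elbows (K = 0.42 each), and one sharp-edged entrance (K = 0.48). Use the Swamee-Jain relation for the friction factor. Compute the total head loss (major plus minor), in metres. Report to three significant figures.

H_L ≈ 30.9 m

V = 4Q/(πD²) = 3.255 m/s; V²/2g = 0.5401 m
Re = 5.58×10^5, ε/D = 0.00100 → f = 0.02031 (Swamee-Jain)
Major: h_f = f(L/D)·V²/2g = 0.02031·2539·0.5401 = 27.85 m
Minor: ΣK = 5.66; h_m = ΣK·V²/2g = 3.057 m
Total H_L = 27.85 + 3.057 = 30.90 m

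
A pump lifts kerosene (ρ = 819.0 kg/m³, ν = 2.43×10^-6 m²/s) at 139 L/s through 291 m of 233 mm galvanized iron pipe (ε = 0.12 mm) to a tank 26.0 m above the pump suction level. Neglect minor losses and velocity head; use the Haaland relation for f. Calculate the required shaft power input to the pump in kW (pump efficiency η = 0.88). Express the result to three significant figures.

V = 4Q/(πD²) = 3.260 m/s; Re = 3.13×10^5; ε/D = 5.15×10^-4; f = 0.01811
h_f = f(L/D)V²/2g = 12.25 m
Total head H = z + h_f = 26.0 + 12.25 = 38.25 m
P_hyd = ρgQH = 819.0·9.81·0.139·38.25 = 42.72 kW
P_shaft = P_hyd/η = 42.72/0.88 = 48.55 kW

P_shaft ≈ 48.5 kW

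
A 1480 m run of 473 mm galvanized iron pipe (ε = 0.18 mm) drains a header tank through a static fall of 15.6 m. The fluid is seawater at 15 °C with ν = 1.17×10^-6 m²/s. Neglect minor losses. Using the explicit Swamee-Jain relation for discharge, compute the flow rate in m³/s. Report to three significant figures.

Swamee-Jain (Type II): Q = -0.965·√(gD⁵h_f/L)·ln[ε/(3.7D) + √(3.17ν²L/(gD³h_f))]
√(gD⁵h_f/L) = √(9.81·0.473⁵·15.6/1480) = 0.04948
ε/(3.7D) = 1.03×10^-4; √(3.17ν²L/(gD³h_f)) = 1.99×10^-5
Q = -0.965·0.04948·ln(1.228×10^-4) = 0.4300 m³/s
Check: V = 2.45 m/s, Re = 9.89×10^5, f = 0.01644, h_f = 15.7 m ≈ 15.6 m ✓

Q ≈ 0.430 m³/s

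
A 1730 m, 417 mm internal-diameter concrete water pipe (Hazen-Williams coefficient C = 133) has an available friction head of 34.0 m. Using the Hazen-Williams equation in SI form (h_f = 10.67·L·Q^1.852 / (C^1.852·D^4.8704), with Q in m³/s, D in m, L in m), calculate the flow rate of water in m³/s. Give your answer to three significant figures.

Rearranging: Q = [h_f·C^1.852·D^4.8704 / (10.67·L)]^(1/1.852)
Q = [34.0·133^1.852·0.417^4.8704 / (10.67·1730)]^0.540 = 0.4449 m³/s

Q ≈ 0.445 m³/s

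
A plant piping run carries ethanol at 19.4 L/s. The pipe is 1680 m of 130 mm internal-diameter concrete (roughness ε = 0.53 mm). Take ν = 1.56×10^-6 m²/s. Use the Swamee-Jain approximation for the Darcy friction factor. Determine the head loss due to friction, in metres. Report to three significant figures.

h_f ≈ 41.8 m

V = 4Q/(πD²) = 4·0.0194/(π·0.130²) = 1.462 m/s
Re = VD/ν = 1.462·0.130/1.56×10^-6 = 1.22×10^5 → turbulent
ε/D = 0.53/130 = 0.00408
Swamee-Jain: f = 0.02969
h_f = f(L/D)V²/(2g) = 0.02969·(1680/0.130)·1.462²/(2·9.81) = 41.78 m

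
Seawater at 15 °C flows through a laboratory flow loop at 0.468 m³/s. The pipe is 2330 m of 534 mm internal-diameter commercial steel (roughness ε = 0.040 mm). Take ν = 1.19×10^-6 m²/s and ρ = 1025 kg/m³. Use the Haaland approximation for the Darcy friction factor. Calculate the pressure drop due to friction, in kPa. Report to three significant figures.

Δp ≈ 127 kPa

V = 4Q/(πD²) = 4·0.468/(π·0.534²) = 2.090 m/s
Re = VD/ν = 2.090·0.534/1.19×10^-6 = 9.38×10^5 → turbulent
ε/D = 0.040/534 = 7.49×10^-5
Haaland: f = 0.01302
h_f = f(L/D)V²/(2g) = 0.01302·(2330/0.534)·2.090²/(2·9.81) = 12.64 m
Δp = ρg·h_f = 1025·9.81·12.64 = 127.1 kPa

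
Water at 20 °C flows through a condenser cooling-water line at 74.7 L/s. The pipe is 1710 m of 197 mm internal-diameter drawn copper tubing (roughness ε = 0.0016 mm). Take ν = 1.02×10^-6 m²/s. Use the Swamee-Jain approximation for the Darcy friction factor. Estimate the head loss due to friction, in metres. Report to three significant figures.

h_f ≈ 35.5 m

V = 4Q/(πD²) = 4·0.0747/(π·0.197²) = 2.451 m/s
Re = VD/ν = 2.451·0.197/1.02×10^-6 = 4.73×10^5 → turbulent
ε/D = 0.0016/197 = 8.12×10^-6
Swamee-Jain: f = 0.01335
h_f = f(L/D)V²/(2g) = 0.01335·(1710/0.197)·2.451²/(2·9.81) = 35.47 m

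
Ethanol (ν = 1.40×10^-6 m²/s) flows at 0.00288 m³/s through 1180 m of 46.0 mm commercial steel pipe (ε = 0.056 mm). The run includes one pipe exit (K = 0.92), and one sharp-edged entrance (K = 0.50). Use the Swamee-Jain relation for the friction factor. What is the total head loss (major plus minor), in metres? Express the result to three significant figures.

H_L ≈ 96.1 m

V = 4Q/(πD²) = 1.733 m/s; V²/2g = 0.1531 m
Re = 5.69×10^4, ε/D = 0.00122 → f = 0.02441 (Swamee-Jain)
Major: h_f = f(L/D)·V²/2g = 0.02441·25652·0.1531 = 95.84 m
Minor: ΣK = 1.42; h_m = ΣK·V²/2g = 0.2174 m
Total H_L = 95.84 + 0.2174 = 96.05 m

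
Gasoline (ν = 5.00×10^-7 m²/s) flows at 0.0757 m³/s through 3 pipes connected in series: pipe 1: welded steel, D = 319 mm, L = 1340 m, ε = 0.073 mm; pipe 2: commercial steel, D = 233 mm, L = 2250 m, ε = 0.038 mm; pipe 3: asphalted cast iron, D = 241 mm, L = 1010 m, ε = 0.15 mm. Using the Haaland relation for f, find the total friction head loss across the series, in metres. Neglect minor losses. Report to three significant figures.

H ≈ 35.8 m

Pipe 1: V = 0.9472 m/s, Re = 6.04×10^5, ε/D = 2.29×10^-4, f = 0.01534, h_1 = f(L/D)V²/2g = 2.947 m
Pipe 2: V = 1.775 m/s, Re = 8.27×10^5, ε/D = 1.63×10^-4, f = 0.01434, h_2 = f(L/D)V²/2g = 22.25 m
Pipe 3: V = 1.659 m/s, Re = 8.00×10^5, ε/D = 6.22×10^-4, f = 0.01805, h_3 = f(L/D)V²/2g = 10.62 m
Series → Q common, losses add: H = Σh = 35.82 m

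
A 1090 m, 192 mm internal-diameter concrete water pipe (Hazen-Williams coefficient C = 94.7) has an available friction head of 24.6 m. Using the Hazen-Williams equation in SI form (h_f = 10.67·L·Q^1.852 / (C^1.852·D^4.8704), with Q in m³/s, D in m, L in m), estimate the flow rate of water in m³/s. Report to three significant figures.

Q ≈ 0.0444 m³/s

Rearranging: Q = [h_f·C^1.852·D^4.8704 / (10.67·L)]^(1/1.852)
Q = [24.6·94.7^1.852·0.192^4.8704 / (10.67·1090)]^0.540 = 0.04440 m³/s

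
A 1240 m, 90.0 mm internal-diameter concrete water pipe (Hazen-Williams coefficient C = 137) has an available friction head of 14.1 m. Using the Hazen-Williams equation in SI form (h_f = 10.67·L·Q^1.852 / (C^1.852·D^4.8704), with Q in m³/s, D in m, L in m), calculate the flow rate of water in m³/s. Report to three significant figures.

Rearranging: Q = [h_f·C^1.852·D^4.8704 / (10.67·L)]^(1/1.852)
Q = [14.1·137^1.852·0.0900^4.8704 / (10.67·1240)]^0.540 = 0.006048 m³/s

Q ≈ 0.00605 m³/s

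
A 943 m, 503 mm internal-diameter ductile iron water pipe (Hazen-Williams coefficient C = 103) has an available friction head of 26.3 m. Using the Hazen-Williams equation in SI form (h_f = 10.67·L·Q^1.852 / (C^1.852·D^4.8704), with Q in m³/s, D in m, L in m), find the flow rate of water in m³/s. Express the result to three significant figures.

Rearranging: Q = [h_f·C^1.852·D^4.8704 / (10.67·L)]^(1/1.852)
Q = [26.3·103^1.852·0.503^4.8704 / (10.67·943)]^0.540 = 0.6815 m³/s

Q ≈ 0.681 m³/s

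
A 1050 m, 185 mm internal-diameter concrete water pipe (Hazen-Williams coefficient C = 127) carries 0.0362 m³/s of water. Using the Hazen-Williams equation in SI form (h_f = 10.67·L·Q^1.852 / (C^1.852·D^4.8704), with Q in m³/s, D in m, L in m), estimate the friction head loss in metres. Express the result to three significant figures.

h_f ≈ 11.3 m

h_f = 10.67·1050·0.0362^1.852 / (127^1.852·0.185^4.8704) = 11.30 m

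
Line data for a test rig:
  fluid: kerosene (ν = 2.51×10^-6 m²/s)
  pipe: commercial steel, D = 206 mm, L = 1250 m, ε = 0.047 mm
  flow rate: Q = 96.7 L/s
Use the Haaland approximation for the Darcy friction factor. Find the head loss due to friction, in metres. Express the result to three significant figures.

V = 4Q/(πD²) = 4·0.0967/(π·0.206²) = 2.901 m/s
Re = VD/ν = 2.901·0.206/2.51×10^-6 = 2.38×10^5 → turbulent
ε/D = 0.047/206 = 2.28×10^-4
Haaland: f = 0.01670
h_f = f(L/D)V²/(2g) = 0.01670·(1250/0.206)·2.901²/(2·9.81) = 43.47 m

h_f ≈ 43.5 m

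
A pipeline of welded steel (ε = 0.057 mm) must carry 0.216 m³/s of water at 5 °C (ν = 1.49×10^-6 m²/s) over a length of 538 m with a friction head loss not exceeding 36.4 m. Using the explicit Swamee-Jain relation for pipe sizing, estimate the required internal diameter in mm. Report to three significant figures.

Swamee-Jain (Type III): D = 0.66·[ε^1.25·(LQ²/(gh_f))^4.75 + ν·Q^9.4·(L/(gh_f))^5.2]^0.04
LQ²/(gh_f) = 0.07029; L/(gh_f) = 1.507
Term 1 = ε^1.25·(…)^4.75 = 1.65×10^-11; Term 2 = ν·Q^9.4·(…)^5.2 = 6.96×10^-12
D = 0.66·(1.65×10^-11 + 6.96×10^-12)^0.04 = 0.2480 m = 248 mm
Check: V = 4.47 m/s, Re = 7.44×10^5, f = 0.01534, h_f = 34.0 m ≈ 36.4 m ✓

D ≈ 248 mm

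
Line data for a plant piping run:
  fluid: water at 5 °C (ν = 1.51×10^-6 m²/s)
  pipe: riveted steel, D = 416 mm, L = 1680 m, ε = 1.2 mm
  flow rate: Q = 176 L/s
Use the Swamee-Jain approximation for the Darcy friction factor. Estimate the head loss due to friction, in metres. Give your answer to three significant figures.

h_f ≈ 9.11 m

V = 4Q/(πD²) = 4·0.176/(π·0.416²) = 1.295 m/s
Re = VD/ν = 1.295·0.416/1.51×10^-6 = 3.57×10^5 → turbulent
ε/D = 1.2/416 = 0.00288
Swamee-Jain: f = 0.02640
h_f = f(L/D)V²/(2g) = 0.02640·(1680/0.416)·1.295²/(2·9.81) = 9.113 m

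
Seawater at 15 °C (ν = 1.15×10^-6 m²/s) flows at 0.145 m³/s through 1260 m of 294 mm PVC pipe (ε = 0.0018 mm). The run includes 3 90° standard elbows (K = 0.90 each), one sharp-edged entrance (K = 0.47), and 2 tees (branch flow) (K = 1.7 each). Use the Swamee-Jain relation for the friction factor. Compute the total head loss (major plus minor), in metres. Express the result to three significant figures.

H_L ≈ 14.5 m

V = 4Q/(πD²) = 2.136 m/s; V²/2g = 0.2325 m
Re = 5.46×10^5, ε/D = 6.12×10^-6 → f = 0.01299 (Swamee-Jain)
Major: h_f = f(L/D)·V²/2g = 0.01299·4286·0.2325 = 12.95 m
Minor: ΣK = 6.57; h_m = ΣK·V²/2g = 1.528 m
Total H_L = 12.95 + 1.528 = 14.47 m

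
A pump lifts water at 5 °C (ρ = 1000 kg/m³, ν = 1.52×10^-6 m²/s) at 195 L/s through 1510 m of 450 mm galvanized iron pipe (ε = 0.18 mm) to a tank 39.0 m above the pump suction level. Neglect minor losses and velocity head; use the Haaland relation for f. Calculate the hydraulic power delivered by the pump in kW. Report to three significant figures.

V = 4Q/(πD²) = 1.226 m/s; Re = 3.63×10^5; ε/D = 4.00×10^-4; f = 0.01723
h_f = f(L/D)V²/2g = 4.430 m
Total head H = z + h_f = 39.0 + 4.430 = 43.43 m
P_hyd = ρgQH = 1000·9.81·0.195·43.43 = 83.08 kW

P_hyd ≈ 83.1 kW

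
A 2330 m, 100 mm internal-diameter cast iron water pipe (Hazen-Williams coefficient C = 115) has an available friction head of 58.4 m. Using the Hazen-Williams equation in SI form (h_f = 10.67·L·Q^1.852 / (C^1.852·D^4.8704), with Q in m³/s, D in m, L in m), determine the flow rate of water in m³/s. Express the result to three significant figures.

Q ≈ 0.0103 m³/s

Rearranging: Q = [h_f·C^1.852·D^4.8704 / (10.67·L)]^(1/1.852)
Q = [58.4·115^1.852·0.100^4.8704 / (10.67·2330)]^0.540 = 0.01026 m³/s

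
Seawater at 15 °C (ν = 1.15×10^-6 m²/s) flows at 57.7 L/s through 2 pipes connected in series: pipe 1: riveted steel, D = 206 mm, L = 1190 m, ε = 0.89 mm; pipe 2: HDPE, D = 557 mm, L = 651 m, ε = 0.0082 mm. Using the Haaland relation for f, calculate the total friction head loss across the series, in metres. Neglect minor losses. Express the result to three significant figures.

H ≈ 26.0 m

Pipe 1: V = 1.731 m/s, Re = 3.10×10^5, ε/D = 0.00432, f = 0.02943, h_1 = f(L/D)V²/2g = 25.97 m
Pipe 2: V = 0.2368 m/s, Re = 1.15×10^5, ε/D = 1.47×10^-5, f = 0.01739, h_2 = f(L/D)V²/2g = 0.05807 m
Series → Q common, losses add: H = Σh = 26.03 m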